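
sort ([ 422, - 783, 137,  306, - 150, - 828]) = [ - 828 ,-783, - 150,137,306,422]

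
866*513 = 444258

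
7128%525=303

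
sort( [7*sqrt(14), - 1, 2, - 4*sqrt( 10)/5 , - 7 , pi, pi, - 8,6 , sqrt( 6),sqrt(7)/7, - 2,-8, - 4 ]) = [ - 8, - 8,-7, - 4, - 4*sqrt(10)/5,-2,  -  1, sqrt(7 ) /7, 2, sqrt(6) , pi, pi,6,  7*sqrt( 14) ] 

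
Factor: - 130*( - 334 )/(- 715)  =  -668/11=- 2^2 * 11^( - 1)*167^1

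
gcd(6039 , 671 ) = 671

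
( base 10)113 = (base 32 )3H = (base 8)161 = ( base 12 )95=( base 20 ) 5D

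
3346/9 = 371 + 7/9 = 371.78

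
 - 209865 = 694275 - 904140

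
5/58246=5/58246 = 0.00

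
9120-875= 8245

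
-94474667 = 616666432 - 711141099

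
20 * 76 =1520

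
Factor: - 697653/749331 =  - 27/29 = -3^3* 29^( - 1) 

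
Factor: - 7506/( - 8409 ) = 2^1*3^2*139^1 * 2803^(-1 ) = 2502/2803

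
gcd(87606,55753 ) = 1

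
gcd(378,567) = 189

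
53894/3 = 17964 + 2/3 = 17964.67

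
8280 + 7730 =16010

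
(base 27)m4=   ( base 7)1513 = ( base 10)598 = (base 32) im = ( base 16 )256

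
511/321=1 + 190/321 =1.59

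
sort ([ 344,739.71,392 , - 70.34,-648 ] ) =[-648,-70.34 , 344, 392 , 739.71]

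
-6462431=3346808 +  - 9809239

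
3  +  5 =8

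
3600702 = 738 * 4879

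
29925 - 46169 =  - 16244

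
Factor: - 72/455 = -2^3*3^2*5^( - 1)*7^ (-1) * 13^( - 1)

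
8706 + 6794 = 15500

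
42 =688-646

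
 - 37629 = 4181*( - 9 ) 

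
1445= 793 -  - 652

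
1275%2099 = 1275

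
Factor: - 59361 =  - 3^1*47^1*421^1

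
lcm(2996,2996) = 2996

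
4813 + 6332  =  11145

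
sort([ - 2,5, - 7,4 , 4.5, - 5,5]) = [-7, - 5, - 2, 4,4.5,5,5 ]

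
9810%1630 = 30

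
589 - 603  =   - 14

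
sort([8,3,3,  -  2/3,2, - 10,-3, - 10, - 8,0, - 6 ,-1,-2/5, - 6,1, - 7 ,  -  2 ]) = [-10,-10,-8,-7, - 6, - 6,-3,-2, - 1,-2/3,- 2/5,0,1,2,3,3, 8]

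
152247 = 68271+83976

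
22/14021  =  22/14021  =  0.00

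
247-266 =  -19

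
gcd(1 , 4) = 1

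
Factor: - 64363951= - 64363951^1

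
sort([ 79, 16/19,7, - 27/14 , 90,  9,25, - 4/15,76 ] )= [ - 27/14, - 4/15 , 16/19,7,9,25,  76, 79,90 ] 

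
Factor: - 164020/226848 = -295/408 = - 2^(-3)*3^ ( - 1)*5^1 * 17^ (-1 ) * 59^1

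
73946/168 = 36973/84 = 440.15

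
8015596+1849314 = 9864910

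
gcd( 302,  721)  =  1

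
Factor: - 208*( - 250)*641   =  33332000= 2^5*5^3*13^1*641^1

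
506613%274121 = 232492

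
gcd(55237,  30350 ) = 607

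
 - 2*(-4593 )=9186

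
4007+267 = 4274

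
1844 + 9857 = 11701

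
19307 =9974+9333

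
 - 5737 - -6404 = 667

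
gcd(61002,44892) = 18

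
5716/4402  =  2858/2201 =1.30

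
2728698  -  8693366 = -5964668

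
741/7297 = 741/7297 = 0.10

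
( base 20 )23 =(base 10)43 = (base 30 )1d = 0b101011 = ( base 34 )19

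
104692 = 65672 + 39020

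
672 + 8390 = 9062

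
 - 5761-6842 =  - 12603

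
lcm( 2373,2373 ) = 2373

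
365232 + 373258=738490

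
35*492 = 17220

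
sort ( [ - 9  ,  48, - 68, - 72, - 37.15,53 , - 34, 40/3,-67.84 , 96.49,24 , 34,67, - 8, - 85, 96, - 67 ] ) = [ - 85, - 72,- 68  , - 67.84, - 67, - 37.15, - 34,  -  9 , - 8 , 40/3,24,34, 48, 53,67,96,96.49] 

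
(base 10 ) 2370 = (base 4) 211002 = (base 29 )2nl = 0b100101000010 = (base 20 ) 5ia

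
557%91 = 11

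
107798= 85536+22262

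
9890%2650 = 1940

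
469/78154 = 469/78154 = 0.01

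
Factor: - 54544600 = -2^3*5^2*11^1*24793^1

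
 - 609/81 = -8 + 13/27 = - 7.52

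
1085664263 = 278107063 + 807557200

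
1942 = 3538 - 1596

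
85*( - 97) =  - 8245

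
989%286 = 131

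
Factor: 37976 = 2^3*47^1*101^1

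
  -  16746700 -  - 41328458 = 24581758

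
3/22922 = 3/22922=0.00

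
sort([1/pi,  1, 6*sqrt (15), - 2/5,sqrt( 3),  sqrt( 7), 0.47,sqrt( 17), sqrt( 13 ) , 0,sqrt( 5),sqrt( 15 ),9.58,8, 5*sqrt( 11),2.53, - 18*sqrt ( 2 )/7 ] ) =[ -18*sqrt( 2 ) /7,-2/5,  0,1/pi,0.47,  1,sqrt( 3), sqrt( 5),2.53, sqrt (7 ),sqrt(13 ),sqrt( 15 ), sqrt( 17), 8,9.58, 5*sqrt( 11) , 6*sqrt(15 ) ] 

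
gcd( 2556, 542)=2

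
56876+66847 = 123723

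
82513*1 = 82513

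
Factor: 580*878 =509240 = 2^3*5^1*29^1*439^1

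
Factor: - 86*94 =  - 8084  =  - 2^2*43^1 * 47^1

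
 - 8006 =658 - 8664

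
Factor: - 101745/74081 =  - 3^2*5^1* 17^1*557^( - 1) = - 765/557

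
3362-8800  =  -5438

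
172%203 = 172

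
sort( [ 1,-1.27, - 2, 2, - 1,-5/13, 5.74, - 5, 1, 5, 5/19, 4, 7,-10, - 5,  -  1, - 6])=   [- 10, - 6, - 5 ,  -  5, - 2,- 1.27,  -  1, - 1 , - 5/13,  5/19,  1 , 1, 2, 4 , 5,5.74 , 7]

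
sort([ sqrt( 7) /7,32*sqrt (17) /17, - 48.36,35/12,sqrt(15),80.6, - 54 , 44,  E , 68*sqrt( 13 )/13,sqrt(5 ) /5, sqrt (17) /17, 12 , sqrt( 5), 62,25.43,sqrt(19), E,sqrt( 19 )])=[ - 54,-48.36,sqrt ( 17)/17, sqrt( 7 )/7,sqrt( 5 ) /5, sqrt( 5 ),  E , E , 35/12 , sqrt(15) , sqrt ( 19), sqrt( 19 ), 32*sqrt( 17)/17,12,68*sqrt(13 )/13 , 25.43,44, 62,80.6 ] 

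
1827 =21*87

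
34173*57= 1947861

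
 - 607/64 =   -  607/64= -9.48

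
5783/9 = 642 + 5/9= 642.56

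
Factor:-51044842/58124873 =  -2^1*1123^1*  22727^1*58124873^( - 1 ) 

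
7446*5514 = 41057244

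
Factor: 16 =2^4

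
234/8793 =26/977=0.03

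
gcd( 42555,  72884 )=1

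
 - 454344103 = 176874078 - 631218181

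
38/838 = 19/419 = 0.05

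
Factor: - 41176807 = -7^3*120049^1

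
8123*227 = 1843921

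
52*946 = 49192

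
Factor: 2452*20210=2^3*5^1*43^1*47^1*613^1 = 49554920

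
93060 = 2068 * 45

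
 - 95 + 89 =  - 6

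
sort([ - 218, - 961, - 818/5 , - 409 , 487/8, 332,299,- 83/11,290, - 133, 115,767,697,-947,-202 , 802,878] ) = [ - 961,- 947, - 409, - 218, - 202, - 818/5, - 133, - 83/11,487/8, 115,290,  299,332,697, 767, 802,  878 ]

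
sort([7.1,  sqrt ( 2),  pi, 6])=[sqrt( 2 ), pi, 6, 7.1 ] 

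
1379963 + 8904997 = 10284960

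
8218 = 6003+2215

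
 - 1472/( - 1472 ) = 1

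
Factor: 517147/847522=587/962  =  2^(-1) * 13^(-1 )*37^( - 1) * 587^1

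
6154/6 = 3077/3 = 1025.67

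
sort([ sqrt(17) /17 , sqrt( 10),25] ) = [ sqrt(17 )/17, sqrt( 10 ), 25 ]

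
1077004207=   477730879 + 599273328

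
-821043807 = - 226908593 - 594135214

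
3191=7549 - 4358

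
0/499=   0 = 0.00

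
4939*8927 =44090453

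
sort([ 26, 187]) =[26, 187 ] 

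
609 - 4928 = - 4319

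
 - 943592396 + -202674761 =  -1146267157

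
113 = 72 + 41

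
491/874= 491/874=0.56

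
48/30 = 1 + 3/5  =  1.60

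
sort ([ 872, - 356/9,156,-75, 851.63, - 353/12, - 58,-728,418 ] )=[ - 728, - 75,-58, - 356/9, - 353/12, 156,  418,851.63,872]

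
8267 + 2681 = 10948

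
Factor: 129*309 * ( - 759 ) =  - 3^3*11^1 * 23^1* 43^1*103^1   =  -  30254499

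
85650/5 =17130 = 17130.00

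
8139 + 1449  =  9588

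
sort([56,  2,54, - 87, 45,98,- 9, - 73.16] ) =[  -  87,  -  73.16, - 9,  2, 45,54, 56,98]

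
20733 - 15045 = 5688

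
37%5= 2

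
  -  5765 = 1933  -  7698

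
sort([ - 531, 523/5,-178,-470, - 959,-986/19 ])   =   [ - 959, - 531, - 470, - 178, - 986/19,523/5 ] 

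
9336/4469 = 2 + 398/4469=2.09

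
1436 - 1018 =418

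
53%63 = 53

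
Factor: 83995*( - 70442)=-2^1*5^1*107^1 * 157^1*35221^1 =- 5916775790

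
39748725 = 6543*6075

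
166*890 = 147740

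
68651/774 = 88 + 539/774 = 88.70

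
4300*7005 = 30121500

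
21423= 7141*3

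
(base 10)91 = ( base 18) 51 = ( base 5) 331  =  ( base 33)2P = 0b1011011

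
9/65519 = 9/65519 = 0.00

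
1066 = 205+861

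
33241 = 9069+24172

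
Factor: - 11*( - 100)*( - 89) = -97900  =  - 2^2*5^2*11^1*89^1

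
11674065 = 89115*131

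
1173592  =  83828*14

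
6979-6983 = -4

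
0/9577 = 0 = 0.00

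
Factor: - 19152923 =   -  47^1*407509^1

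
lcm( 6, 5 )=30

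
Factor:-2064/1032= - 2^1 = - 2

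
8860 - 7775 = 1085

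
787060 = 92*8555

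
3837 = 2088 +1749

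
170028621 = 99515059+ 70513562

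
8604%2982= 2640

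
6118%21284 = 6118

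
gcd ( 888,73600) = 8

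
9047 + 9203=18250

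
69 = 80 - 11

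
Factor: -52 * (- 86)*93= 2^3  *3^1 * 13^1 * 31^1*43^1=415896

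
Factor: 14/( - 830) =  - 7/415 = -5^( - 1 ) * 7^1 * 83^(  -  1)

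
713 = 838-125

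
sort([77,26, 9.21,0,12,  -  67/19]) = [  -  67/19,0, 9.21, 12, 26, 77 ]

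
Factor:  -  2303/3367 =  - 329/481  =  - 7^1*13^ ( - 1 )*37^( - 1) *47^1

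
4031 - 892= 3139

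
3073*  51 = 156723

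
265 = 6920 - 6655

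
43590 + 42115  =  85705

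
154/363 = 14/33 = 0.42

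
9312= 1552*6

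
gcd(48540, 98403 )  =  3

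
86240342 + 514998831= 601239173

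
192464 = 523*368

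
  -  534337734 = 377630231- 911967965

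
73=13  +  60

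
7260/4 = 1815 = 1815.00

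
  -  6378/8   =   - 798 + 3/4 = -797.25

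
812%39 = 32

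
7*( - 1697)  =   - 11879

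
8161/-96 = -86+95/96 =- 85.01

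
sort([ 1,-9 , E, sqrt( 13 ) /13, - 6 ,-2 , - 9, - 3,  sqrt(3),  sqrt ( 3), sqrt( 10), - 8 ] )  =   [ - 9,  -  9,-8, - 6, - 3, - 2 , sqrt( 13)/13, 1,sqrt( 3 ), sqrt( 3),E, sqrt( 10 )]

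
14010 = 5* 2802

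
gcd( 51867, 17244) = 9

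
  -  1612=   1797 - 3409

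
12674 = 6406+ 6268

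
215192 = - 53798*( - 4 ) 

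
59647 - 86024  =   - 26377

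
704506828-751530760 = -47023932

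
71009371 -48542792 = 22466579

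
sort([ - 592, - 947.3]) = [- 947.3, - 592]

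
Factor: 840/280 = 3^1= 3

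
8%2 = 0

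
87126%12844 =10062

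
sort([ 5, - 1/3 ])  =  [ - 1/3,5 ]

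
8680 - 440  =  8240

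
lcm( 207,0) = 0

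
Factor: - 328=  - 2^3*  41^1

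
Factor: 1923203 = 1923203^1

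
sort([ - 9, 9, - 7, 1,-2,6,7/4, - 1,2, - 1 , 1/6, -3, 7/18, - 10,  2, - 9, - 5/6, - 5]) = [ - 10, - 9 , - 9, - 7, - 5,-3, - 2,  -  1, - 1,- 5/6, 1/6,  7/18 , 1, 7/4, 2, 2, 6, 9]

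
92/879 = 92/879 = 0.10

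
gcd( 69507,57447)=9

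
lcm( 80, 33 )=2640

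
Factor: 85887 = 3^3*3181^1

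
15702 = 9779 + 5923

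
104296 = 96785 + 7511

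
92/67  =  92/67 = 1.37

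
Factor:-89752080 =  - 2^4*3^1*5^1*11^1*33997^1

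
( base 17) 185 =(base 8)656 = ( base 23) IG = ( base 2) 110101110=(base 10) 430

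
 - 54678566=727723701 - 782402267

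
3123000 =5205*600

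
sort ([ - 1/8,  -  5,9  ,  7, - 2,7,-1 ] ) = [ - 5, - 2, - 1, - 1/8,7,7, 9 ] 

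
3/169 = 3/169 = 0.02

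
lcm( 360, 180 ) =360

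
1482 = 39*38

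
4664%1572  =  1520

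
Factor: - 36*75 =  - 2700= - 2^2*3^3*5^2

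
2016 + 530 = 2546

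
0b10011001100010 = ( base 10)9826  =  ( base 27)DCP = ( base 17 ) 2000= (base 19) 1843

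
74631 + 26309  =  100940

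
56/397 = 56/397  =  0.14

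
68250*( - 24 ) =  - 1638000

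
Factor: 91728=2^4 * 3^2*7^2*13^1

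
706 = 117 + 589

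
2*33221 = 66442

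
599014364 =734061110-135046746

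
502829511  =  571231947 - 68402436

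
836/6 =139 + 1/3 = 139.33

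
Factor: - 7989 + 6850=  - 1139 = -17^1 * 67^1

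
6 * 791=4746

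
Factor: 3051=3^3*113^1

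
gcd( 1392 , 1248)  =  48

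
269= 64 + 205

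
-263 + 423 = 160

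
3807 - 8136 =-4329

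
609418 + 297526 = 906944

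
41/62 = 41/62 = 0.66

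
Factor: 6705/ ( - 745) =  - 3^2 = -9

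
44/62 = 22/31 = 0.71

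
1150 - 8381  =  -7231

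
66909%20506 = 5391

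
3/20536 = 3/20536 = 0.00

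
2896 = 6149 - 3253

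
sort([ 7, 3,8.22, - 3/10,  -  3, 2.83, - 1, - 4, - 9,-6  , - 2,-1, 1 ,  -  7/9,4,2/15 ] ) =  [ - 9,-6, - 4,-3,- 2, - 1,-1,-7/9,- 3/10, 2/15,1,2.83, 3, 4, 7,  8.22 ] 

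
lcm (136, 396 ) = 13464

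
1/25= 1/25 = 0.04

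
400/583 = 400/583 = 0.69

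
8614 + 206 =8820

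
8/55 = 8/55 = 0.15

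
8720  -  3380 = 5340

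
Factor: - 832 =-2^6*13^1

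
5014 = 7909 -2895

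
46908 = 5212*9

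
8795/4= 2198 + 3/4 = 2198.75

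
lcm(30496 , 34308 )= 274464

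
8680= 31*280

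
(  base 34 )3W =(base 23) 5J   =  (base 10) 134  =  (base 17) 7f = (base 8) 206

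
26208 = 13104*2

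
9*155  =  1395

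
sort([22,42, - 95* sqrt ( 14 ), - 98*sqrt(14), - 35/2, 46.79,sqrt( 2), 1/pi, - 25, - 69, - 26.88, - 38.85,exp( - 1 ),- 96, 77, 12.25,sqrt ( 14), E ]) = [ - 98*sqrt(14), -95*sqrt( 14 ),-96, - 69, - 38.85, -26.88, - 25, - 35/2,  1/pi, exp(-1), sqrt ( 2 ), E, sqrt(14),  12.25, 22, 42 , 46.79, 77] 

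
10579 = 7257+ 3322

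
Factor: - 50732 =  - 2^2 * 11^1*1153^1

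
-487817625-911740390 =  - 1399558015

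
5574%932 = 914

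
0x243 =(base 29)JS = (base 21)16c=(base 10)579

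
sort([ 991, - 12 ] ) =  [ - 12, 991]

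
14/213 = 14/213= 0.07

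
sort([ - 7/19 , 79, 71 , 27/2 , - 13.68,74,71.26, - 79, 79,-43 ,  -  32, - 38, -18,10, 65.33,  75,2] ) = [ - 79, - 43,-38, - 32, - 18, - 13.68, - 7/19 , 2, 10, 27/2,65.33, 71, 71.26 , 74,75, 79, 79]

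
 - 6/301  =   - 1 + 295/301  =  - 0.02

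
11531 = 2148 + 9383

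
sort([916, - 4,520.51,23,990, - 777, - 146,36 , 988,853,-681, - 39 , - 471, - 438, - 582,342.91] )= [ - 777, - 681, - 582, - 471, - 438, - 146 ,- 39, - 4, 23,36,342.91, 520.51, 853,916,988,990]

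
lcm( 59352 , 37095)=296760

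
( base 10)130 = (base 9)154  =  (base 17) 7b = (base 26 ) 50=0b10000010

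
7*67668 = 473676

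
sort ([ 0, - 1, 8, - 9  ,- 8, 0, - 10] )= [ - 10, - 9, - 8,-1,0,0, 8]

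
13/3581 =13/3581 = 0.00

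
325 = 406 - 81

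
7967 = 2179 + 5788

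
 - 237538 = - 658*361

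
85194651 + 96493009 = 181687660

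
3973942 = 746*5327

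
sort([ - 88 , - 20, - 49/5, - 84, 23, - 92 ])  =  [ - 92, - 88,  -  84, - 20, - 49/5, 23]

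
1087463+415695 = 1503158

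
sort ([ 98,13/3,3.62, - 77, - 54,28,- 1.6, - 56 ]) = [ - 77, - 56,-54, - 1.6,3.62,13/3, 28,98 ]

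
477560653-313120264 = 164440389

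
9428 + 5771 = 15199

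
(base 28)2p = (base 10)81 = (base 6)213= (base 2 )1010001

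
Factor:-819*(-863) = 3^2*7^1 * 13^1*863^1 = 706797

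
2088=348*6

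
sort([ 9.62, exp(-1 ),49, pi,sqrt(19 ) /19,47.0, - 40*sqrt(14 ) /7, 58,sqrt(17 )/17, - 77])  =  [ - 77,  -  40*sqrt(14 )/7,sqrt(19)/19, sqrt (17)/17, exp( - 1),pi, 9.62,47.0, 49, 58]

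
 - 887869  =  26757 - 914626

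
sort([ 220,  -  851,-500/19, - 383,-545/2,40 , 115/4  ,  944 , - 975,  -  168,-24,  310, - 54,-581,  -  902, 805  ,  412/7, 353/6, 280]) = [-975, - 902,-851, - 581,-383,-545/2,- 168, -54,- 500/19, - 24 , 115/4,  40, 353/6,412/7, 220,280,310,805,944]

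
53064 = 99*536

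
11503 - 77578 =  -  66075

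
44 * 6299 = 277156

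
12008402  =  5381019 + 6627383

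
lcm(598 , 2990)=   2990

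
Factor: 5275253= 17^1*227^1*1367^1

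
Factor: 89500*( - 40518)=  - 3626361000 = - 2^3*3^2 * 5^3 * 179^1 * 2251^1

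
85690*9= 771210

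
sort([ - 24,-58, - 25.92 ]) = [ - 58 ,  -  25.92, - 24 ]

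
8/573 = 8/573 = 0.01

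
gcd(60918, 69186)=78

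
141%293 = 141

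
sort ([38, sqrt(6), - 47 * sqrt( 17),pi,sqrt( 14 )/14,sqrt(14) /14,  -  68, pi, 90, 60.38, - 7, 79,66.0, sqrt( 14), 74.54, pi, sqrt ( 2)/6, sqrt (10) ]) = [- 47 * sqrt( 17),  -  68, - 7,sqrt (2) /6,sqrt(14 )/14,sqrt( 14) /14,  sqrt ( 6),pi,pi, pi,sqrt(10),sqrt ( 14 ), 38,60.38,66.0,  74.54, 79,90 ]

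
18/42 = 3/7 = 0.43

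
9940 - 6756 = 3184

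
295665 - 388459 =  - 92794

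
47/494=47/494 = 0.10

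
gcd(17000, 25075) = 425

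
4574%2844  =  1730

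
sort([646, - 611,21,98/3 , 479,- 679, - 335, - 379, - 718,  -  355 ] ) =[ - 718, - 679, - 611, - 379, - 355 ,-335,21, 98/3,479, 646 ] 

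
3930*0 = 0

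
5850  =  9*650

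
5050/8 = 631+1/4 = 631.25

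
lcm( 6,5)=30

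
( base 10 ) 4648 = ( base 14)19A0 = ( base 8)11050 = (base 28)5q0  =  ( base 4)1020220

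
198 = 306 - 108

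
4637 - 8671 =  - 4034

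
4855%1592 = 79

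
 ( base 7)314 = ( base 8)236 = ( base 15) A8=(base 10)158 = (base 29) 5d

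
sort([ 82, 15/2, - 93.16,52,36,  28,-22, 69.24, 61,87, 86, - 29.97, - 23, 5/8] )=[ - 93.16, - 29.97, - 23 ,-22, 5/8, 15/2, 28, 36,52, 61 , 69.24 , 82, 86,87]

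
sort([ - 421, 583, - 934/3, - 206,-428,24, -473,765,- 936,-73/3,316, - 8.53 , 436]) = [ - 936, - 473, -428, - 421, - 934/3, - 206, - 73/3, - 8.53,24,316,436,  583,765] 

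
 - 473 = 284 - 757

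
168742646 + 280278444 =449021090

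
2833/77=2833/77=36.79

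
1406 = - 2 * ( - 703 )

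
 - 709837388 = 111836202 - 821673590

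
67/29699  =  67/29699= 0.00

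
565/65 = 8 + 9/13 = 8.69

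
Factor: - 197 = - 197^1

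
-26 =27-53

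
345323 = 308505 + 36818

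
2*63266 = 126532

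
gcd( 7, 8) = 1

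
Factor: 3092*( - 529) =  - 1635668 = - 2^2*23^2*773^1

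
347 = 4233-3886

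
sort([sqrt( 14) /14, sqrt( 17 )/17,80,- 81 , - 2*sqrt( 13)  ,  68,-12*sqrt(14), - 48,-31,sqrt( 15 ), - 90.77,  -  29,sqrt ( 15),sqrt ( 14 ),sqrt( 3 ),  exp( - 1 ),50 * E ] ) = [-90.77, - 81,  -  48,-12*sqrt(14),- 31, - 29, - 2 * sqrt ( 13),sqrt( 17 )/17,sqrt(14 ) /14,  exp (-1) , sqrt( 3 ),sqrt(14 ),sqrt(15), sqrt(15), 68, 80,  50*E ]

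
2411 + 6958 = 9369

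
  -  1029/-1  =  1029 + 0/1 = 1029.00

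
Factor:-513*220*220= -2^4*3^3*5^2*11^2*19^1 = - 24829200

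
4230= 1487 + 2743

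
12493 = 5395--7098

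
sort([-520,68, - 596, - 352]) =[-596, - 520, -352,68] 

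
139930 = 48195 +91735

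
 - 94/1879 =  - 94/1879= -0.05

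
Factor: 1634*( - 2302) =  - 3761468 = -2^2*19^1*43^1*1151^1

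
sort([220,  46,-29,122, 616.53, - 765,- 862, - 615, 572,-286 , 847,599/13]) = [ - 862 , - 765, - 615, - 286 , - 29,46, 599/13,122,  220,572,616.53,847]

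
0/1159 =0 = 0.00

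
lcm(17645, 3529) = 17645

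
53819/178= 302+63/178 = 302.35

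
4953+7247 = 12200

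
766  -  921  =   - 155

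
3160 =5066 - 1906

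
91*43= 3913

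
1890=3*630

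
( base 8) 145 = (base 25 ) 41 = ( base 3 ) 10202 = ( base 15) 6b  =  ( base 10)101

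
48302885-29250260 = 19052625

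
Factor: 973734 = 2^1*3^1*162289^1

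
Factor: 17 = 17^1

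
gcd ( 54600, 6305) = 65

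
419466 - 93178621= - 92759155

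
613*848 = 519824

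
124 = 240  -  116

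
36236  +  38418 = 74654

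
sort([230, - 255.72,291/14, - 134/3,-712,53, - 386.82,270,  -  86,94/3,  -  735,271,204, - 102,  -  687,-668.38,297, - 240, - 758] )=[ - 758,  -  735, - 712,- 687, - 668.38, - 386.82,-255.72,- 240, - 102, - 86,-134/3,291/14, 94/3, 53 , 204,230  ,  270, 271,  297]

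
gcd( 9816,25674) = 6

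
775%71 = 65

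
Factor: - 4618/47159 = -2^1*7^( - 1)*2309^1 * 6737^( - 1 ) 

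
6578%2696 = 1186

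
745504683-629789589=115715094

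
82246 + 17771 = 100017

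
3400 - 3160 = 240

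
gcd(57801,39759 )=3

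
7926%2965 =1996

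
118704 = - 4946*(- 24)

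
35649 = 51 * 699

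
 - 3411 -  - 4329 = 918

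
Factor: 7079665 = 5^1*1415933^1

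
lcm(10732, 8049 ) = 32196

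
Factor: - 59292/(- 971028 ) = 3^( - 3)* 37^( - 1)*61^1 = 61/999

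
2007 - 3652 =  - 1645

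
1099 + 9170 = 10269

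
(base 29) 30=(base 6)223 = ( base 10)87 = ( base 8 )127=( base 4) 1113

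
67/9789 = 67/9789 = 0.01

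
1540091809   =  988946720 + 551145089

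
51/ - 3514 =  - 51/3514= - 0.01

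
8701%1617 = 616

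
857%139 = 23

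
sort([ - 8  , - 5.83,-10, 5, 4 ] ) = [-10, - 8,  -  5.83,4,5 ]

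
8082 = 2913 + 5169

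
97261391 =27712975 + 69548416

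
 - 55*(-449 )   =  24695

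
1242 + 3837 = 5079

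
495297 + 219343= 714640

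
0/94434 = 0 = 0.00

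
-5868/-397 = 5868/397 =14.78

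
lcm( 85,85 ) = 85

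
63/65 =63/65 = 0.97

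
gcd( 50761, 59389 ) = 1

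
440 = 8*55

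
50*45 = 2250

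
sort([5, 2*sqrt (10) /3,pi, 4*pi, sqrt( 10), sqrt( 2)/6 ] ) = [ sqrt( 2 )/6, 2*sqrt( 10 )/3,pi  ,  sqrt( 10),5, 4*pi]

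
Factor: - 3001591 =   -  3001591^1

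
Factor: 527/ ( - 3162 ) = -2^( - 1)*3^ (-1 ) = -1/6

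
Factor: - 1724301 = - 3^3*63863^1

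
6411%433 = 349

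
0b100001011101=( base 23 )412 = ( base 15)97B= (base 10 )2141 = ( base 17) 76g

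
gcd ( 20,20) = 20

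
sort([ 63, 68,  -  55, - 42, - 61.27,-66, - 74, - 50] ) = [-74 , - 66, - 61.27  ,-55, - 50, - 42, 63,68 ]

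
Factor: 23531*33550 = 789465050 = 2^1*5^2*11^1*61^1*23531^1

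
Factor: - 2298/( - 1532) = 3/2 = 2^( - 1)*3^1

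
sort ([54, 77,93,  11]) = [11,54,77, 93]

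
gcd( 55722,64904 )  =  2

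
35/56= 5/8 = 0.62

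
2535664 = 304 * 8341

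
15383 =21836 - 6453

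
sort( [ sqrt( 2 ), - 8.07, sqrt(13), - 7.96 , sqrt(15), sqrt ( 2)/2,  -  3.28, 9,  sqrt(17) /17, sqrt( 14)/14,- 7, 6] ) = [ -8.07, -7.96, - 7, - 3.28,  sqrt (17)/17, sqrt( 14 )/14, sqrt( 2)/2, sqrt(2),sqrt(13), sqrt(  15 ), 6, 9]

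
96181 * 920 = 88486520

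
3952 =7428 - 3476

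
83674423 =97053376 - 13378953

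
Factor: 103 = 103^1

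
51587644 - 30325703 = 21261941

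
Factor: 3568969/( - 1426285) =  - 5^ ( - 1)*7^( - 1 )*59^1*241^1 * 251^1*40751^( - 1 ) 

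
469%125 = 94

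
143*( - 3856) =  - 551408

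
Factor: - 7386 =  - 2^1 * 3^1*1231^1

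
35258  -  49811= - 14553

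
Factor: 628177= 11^1 * 57107^1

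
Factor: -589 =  - 19^1*31^1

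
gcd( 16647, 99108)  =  3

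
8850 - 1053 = 7797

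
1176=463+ 713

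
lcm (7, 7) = 7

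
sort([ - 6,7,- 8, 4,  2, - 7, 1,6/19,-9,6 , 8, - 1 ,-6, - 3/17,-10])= [- 10,-9, - 8, - 7, - 6, -6, - 1, - 3/17, 6/19, 1,  2,4,  6, 7,  8]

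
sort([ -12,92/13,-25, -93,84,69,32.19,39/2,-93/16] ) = [ -93, - 25, - 12 , -93/16, 92/13,39/2,32.19,  69 , 84]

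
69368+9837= 79205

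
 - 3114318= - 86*36213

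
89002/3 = 29667 + 1/3 = 29667.33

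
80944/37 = 2187  +  25/37 = 2187.68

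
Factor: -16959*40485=- 3^2*5^1 *2699^1*5653^1 = -  686585115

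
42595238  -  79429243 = - 36834005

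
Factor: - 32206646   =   - 2^1*29^1*555287^1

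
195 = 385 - 190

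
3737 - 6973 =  - 3236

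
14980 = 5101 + 9879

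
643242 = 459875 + 183367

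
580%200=180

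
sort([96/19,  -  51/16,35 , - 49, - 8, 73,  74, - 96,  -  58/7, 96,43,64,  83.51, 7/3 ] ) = [-96, - 49, - 58/7, -8, - 51/16,  7/3, 96/19,35 , 43, 64,73,74  ,  83.51, 96]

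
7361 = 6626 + 735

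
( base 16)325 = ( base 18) 28d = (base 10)805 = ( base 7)2230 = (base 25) 175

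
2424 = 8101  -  5677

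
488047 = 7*69721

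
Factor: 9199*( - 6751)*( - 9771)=606803029179 = 3^1*43^1*157^1*3257^1*9199^1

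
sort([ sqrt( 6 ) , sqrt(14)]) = [ sqrt(6), sqrt( 14 ) ] 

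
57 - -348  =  405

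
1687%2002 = 1687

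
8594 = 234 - -8360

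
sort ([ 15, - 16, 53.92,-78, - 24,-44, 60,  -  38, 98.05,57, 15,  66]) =[ - 78, - 44, - 38, - 24,-16,15, 15, 53.92, 57, 60, 66, 98.05]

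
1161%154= 83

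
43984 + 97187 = 141171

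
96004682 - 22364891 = 73639791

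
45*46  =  2070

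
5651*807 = 4560357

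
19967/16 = 19967/16 = 1247.94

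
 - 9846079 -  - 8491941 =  - 1354138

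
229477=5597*41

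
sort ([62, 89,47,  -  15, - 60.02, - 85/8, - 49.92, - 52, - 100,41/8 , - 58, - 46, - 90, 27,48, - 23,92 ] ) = [ - 100,  -  90 , - 60.02,-58, - 52, - 49.92,-46, - 23, - 15, - 85/8,41/8,27,47,48,62,89,92] 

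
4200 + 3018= 7218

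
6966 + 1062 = 8028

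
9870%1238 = 1204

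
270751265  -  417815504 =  - 147064239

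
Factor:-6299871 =-3^1*151^1*  13907^1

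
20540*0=0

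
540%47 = 23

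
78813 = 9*8757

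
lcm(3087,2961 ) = 145089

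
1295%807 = 488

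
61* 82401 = 5026461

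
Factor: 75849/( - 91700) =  - 579/700= -2^(-2)*3^1*5^( - 2)* 7^( - 1)*193^1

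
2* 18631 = 37262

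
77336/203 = 11048/29 = 380.97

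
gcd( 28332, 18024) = 12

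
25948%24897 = 1051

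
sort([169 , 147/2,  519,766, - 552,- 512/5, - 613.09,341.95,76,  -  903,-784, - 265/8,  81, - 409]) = [ - 903, - 784,-613.09,- 552 , - 409,  -  512/5,- 265/8, 147/2,  76,81,  169, 341.95,  519  ,  766]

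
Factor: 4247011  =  4247011^1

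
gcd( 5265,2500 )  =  5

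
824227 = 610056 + 214171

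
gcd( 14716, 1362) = 2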